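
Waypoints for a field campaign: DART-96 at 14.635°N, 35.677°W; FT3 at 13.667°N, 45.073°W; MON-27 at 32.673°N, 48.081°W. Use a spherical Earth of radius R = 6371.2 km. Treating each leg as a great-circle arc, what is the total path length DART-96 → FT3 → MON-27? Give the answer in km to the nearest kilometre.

3154 km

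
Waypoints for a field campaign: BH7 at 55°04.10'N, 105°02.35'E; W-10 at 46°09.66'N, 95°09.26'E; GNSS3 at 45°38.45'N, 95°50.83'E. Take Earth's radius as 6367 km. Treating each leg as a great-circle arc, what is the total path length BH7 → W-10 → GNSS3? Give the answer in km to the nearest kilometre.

1287 km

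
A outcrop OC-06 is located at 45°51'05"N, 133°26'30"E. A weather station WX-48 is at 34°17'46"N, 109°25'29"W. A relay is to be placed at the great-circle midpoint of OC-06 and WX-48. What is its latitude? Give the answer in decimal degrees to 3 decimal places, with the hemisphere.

57.959°N

OC-06: φ = +45.85139°, λ = +133.44167°
WX-48: φ = +34.29611°, λ = -109.42472°
Bx = cos φ₂ cos Δλ = -0.376774,  By = cos φ₂ sin Δλ = 0.735216
φₘ = atan2(sin φ₁ + sin φ₂, √((cos φ₁ + Bx)² + By²)) = 57.95898°
λₘ = λ₁ + atan2(By, cos φ₁ + Bx) = -160.06272°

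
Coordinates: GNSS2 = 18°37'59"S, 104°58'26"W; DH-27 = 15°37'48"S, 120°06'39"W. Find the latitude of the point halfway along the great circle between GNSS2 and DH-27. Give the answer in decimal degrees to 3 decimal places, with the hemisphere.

17.273°S

GNSS2: φ = -18.63306°, λ = -104.97389°
DH-27: φ = -15.63000°, λ = -120.11083°
Bx = cos φ₂ cos Δλ = 0.929609,  By = cos φ₂ sin Δλ = -0.251471
φₘ = atan2(sin φ₁ + sin φ₂, √((cos φ₁ + Bx)² + By²)) = -17.27315°
λₘ = λ₁ + atan2(By, cos φ₁ + Bx) = -112.60387°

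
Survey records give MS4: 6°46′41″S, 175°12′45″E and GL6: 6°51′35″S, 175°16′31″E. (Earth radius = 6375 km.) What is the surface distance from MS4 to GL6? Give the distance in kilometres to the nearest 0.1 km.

11.4 km

MS4: φ = -6.77806°, λ = +175.21250°
GL6: φ = -6.85972°, λ = +175.27528°
Δφ = -0.0817°,  Δλ = 0.0628°
a = sin²(Δφ/2) + cos φ₁ cos φ₂ sin²(Δλ/2) = 0.000001
c = 2·arcsin(√a) = 0.001793 rad = 0.1027°
d = R·c = 6375 × 0.001793 = 11.4 km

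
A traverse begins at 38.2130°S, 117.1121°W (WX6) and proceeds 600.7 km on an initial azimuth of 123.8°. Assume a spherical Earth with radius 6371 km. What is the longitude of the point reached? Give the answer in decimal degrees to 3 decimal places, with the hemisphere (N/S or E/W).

111.156°W

δ = d/R = 600.7/6371 = 0.094287 rad
φ₂ = arcsin(sin φ₁ cos δ + cos φ₁ sin δ cos θ)
   = arcsin(-0.61859·0.99556 + 0.78572·0.09415·-0.55630) = -41.07071°
λ₂ = λ₁ + atan2(sin θ sin δ cos φ₁, cos δ − sin φ₁ sin φ₂) = -111.15560°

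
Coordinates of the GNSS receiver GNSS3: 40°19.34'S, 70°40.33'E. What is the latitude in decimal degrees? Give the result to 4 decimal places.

40.3223°S

40° + 19.34′/60 = 40 + 0.32233 = 40.3223°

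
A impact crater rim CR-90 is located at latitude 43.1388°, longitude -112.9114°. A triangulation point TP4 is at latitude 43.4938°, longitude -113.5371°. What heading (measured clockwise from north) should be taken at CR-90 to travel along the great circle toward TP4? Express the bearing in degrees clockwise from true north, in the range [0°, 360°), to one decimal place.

308.2°

Δλ = -0.6257°
y = sin Δλ · cos φ₂ = -0.007922
x = cos φ₁ sin φ₂ − sin φ₁ cos φ₂ cos Δλ = 0.006225
θ = atan2(y, x) = -51.8386° → 308.1614° (mod 360°)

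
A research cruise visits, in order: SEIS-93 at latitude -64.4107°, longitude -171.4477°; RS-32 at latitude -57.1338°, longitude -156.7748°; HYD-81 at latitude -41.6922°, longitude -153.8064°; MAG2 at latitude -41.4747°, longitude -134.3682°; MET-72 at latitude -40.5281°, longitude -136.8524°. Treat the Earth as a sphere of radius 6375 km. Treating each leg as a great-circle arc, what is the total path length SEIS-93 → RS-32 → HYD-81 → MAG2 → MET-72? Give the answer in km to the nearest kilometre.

4710 km

SEIS-93→RS-32: c = 0.177425 rad, d = 1131.08 km
RS-32→HYD-81: c = 0.271541 rad, d = 1731.08 km
HYD-81→MAG2: c = 0.253252 rad, d = 1614.48 km
MAG2→MET-72: c = 0.036654 rad, d = 233.67 km
Total = 1131.08 + 1731.08 + 1614.48 + 233.67 = 4710.31 km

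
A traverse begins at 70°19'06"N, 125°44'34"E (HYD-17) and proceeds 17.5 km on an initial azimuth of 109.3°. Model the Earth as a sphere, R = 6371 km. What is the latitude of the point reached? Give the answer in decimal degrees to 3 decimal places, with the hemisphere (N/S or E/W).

HYD-17: φ = +70.31833°, λ = +125.74278°
δ = d/R = 17.5/6371 = 0.002747 rad
φ₂ = arcsin(sin φ₁ cos δ + cos φ₁ sin δ cos θ)
   = arcsin(0.94158·1.00000 + 0.33679·0.00275·-0.33051) = 70.26578°
λ₂ = λ₁ + atan2(sin θ sin δ cos φ₁, cos δ − sin φ₁ sin φ₂) = 126.18268°

70.266°N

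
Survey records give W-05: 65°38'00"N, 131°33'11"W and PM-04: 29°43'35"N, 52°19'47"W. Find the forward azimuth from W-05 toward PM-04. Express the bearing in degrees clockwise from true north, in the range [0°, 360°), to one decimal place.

86.2°

W-05: φ = +65.63333°, λ = -131.55306°
PM-04: φ = +29.72639°, λ = -52.32972°
Δλ = 79.2233°
y = sin Δλ · cos φ₂ = 0.853088
x = cos φ₁ sin φ₂ − sin φ₁ cos φ₂ cos Δλ = 0.056667
θ = atan2(y, x) = 86.1996° → 86.1996° (mod 360°)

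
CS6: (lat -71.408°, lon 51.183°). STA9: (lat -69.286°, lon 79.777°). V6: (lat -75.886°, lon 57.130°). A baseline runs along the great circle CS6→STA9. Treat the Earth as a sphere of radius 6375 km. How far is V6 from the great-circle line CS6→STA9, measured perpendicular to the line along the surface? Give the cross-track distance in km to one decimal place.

δ₁₃ = central angle CS6→V6 = 0.083343 rad  (haversine)
θ₁₃ = bearing CS6→V6 = 162.332°,  θ₁₂ = bearing CS6→STA9 = 91.307°
dₓₜ = R·arcsin(sin δ₁₃ · sin(θ₁₃ − θ₁₂)) = 6375·arcsin(0.08325·sin(71.026°)) = 502.382 km
|dₓₜ| = 502.382 km

502.4 km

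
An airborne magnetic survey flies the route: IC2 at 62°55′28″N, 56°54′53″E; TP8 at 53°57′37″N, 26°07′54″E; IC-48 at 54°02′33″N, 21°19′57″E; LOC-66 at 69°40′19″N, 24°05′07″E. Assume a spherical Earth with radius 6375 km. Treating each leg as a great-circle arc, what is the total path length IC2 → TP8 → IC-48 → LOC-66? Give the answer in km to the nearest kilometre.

4082 km

IC2: φ = +62.92444°, λ = +56.91472°
TP8: φ = +53.96028°, λ = +26.13167°
IC-48: φ = +54.04250°, λ = +21.33250°
LOC-66: φ = +69.67194°, λ = +24.08528°
IC2→TP8: c = 0.317379 rad, d = 2023.29 km
TP8→IC-48: c = 0.049243 rad, d = 313.93 km
IC-48→LOC-66: c = 0.273658 rad, d = 1744.57 km
Total = 2023.29 + 313.93 + 1744.57 = 4081.78 km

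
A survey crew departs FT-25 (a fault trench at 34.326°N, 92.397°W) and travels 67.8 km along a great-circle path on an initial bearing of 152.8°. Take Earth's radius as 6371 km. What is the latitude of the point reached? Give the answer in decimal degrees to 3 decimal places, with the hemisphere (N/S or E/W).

33.783°N

δ = d/R = 67.8/6371 = 0.010642 rad
φ₂ = arcsin(sin φ₁ cos δ + cos φ₁ sin δ cos θ)
   = arcsin(0.56390·0.99994 + 0.82584·0.01064·-0.88942) = 33.78323°
λ₂ = λ₁ + atan2(sin θ sin δ cos φ₁, cos δ − sin φ₁ sin φ₂) = -92.06167°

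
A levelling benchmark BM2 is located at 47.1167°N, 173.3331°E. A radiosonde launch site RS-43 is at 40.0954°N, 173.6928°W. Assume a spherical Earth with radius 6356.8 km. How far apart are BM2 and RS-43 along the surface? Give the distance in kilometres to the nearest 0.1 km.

1298.4 km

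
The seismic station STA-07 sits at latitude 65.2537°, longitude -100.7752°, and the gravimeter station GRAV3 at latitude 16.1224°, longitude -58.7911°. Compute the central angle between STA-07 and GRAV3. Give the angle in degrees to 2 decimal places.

Δφ = -49.1313°,  Δλ = 41.9841°
a = sin²(Δφ/2) + cos φ₁ cos φ₂ sin²(Δλ/2) = 0.224444
c = 2·arcsin(√a) = 0.987101 rad = 56.5567°

56.56°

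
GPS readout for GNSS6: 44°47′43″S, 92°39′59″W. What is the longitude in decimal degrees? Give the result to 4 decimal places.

92.6664°W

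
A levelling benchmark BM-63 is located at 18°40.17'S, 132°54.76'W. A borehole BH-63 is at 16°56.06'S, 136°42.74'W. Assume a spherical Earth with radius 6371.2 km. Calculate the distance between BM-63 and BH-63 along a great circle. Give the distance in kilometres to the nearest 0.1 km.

BM-63: φ = -18.66950°, λ = -132.91267°
BH-63: φ = -16.93433°, λ = -136.71233°
Δφ = 1.7352°,  Δλ = -3.7997°
a = sin²(Δφ/2) + cos φ₁ cos φ₂ sin²(Δλ/2) = 0.001225
c = 2·arcsin(√a) = 0.070025 rad = 4.0121°
d = R·c = 6371.2 × 0.070025 = 446.1 km

446.1 km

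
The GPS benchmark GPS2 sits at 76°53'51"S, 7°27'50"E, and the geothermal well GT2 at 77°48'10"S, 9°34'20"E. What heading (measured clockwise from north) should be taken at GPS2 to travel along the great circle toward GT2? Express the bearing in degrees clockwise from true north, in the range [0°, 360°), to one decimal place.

154.0°

GPS2: φ = -76.89750°, λ = +7.46389°
GT2: φ = -77.80278°, λ = +9.57222°
Δλ = 2.1083°
y = sin Δλ · cos φ₂ = 0.007773
x = cos φ₁ sin φ₂ − sin φ₁ cos φ₂ cos Δλ = -0.015939
θ = atan2(y, x) = 154.0033° → 154.0033° (mod 360°)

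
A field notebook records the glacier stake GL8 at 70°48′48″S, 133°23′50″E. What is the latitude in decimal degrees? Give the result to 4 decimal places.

70° + 48′/60 + 48″/3600 = 70 + 0.80000 + 0.01333 = 70.8133°

70.8133°S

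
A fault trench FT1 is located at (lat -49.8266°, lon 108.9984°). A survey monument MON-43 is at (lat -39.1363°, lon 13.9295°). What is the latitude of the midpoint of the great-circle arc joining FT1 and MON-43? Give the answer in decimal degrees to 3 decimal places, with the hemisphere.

Bx = cos φ₂ cos Δλ = -0.068531,  By = cos φ₂ sin Δλ = -0.772613
φₘ = atan2(sin φ₁ + sin φ₂, √((cos φ₁ + Bx)² + By²)) = -55.35803°
λₘ = λ₁ + atan2(By, cos φ₁ + Bx) = 55.73098°

55.358°S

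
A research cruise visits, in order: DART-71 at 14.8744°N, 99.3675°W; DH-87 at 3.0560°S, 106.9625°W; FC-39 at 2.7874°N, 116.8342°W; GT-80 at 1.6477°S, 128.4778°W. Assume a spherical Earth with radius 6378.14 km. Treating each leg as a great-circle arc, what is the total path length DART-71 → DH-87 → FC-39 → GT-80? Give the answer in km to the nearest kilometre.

4828 km

DART-71→DH-87: c = 0.339371 rad, d = 2164.55 km
DH-87→FC-39: c = 0.200151 rad, d = 1276.59 km
FC-39→GT-80: c = 0.217405 rad, d = 1386.64 km
Total = 2164.55 + 1276.59 + 1386.64 = 4827.79 km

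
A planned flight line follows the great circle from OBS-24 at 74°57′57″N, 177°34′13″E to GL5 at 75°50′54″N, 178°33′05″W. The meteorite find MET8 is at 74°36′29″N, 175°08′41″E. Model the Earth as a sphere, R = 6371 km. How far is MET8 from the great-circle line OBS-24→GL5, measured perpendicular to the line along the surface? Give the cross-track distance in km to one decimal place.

22.1 km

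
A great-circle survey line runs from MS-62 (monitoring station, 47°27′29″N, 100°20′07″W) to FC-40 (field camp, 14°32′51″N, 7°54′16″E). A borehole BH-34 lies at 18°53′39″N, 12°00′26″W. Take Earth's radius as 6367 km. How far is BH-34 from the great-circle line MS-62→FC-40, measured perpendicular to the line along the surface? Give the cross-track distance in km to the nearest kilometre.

1212 km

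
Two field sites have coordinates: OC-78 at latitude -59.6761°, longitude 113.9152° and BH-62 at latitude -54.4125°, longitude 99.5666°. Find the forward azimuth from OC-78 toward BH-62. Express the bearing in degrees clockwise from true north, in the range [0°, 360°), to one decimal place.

297.8°

Δλ = -14.3486°
y = sin Δλ · cos φ₂ = -0.144218
x = cos φ₁ sin φ₂ − sin φ₁ cos φ₂ cos Δλ = 0.076068
θ = atan2(y, x) = -62.1905° → 297.8095° (mod 360°)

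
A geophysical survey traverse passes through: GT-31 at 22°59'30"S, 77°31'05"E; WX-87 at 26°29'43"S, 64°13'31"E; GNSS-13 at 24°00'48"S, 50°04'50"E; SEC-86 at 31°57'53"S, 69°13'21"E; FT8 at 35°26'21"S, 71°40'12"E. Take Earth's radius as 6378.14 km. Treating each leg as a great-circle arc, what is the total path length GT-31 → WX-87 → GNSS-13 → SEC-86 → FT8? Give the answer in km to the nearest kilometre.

5372 km

GT-31: φ = -22.99167°, λ = +77.51806°
WX-87: φ = -26.49528°, λ = +64.22528°
GNSS-13: φ = -24.01333°, λ = +50.08056°
SEC-86: φ = -31.96472°, λ = +69.22250°
FT8: φ = -35.43917°, λ = +71.67000°
GT-31→WX-87: c = 0.219265 rad, d = 1398.50 km
WX-87→GNSS-13: c = 0.227310 rad, d = 1449.81 km
GNSS-13→SEC-86: c = 0.325352 rad, d = 2075.14 km
SEC-86→FT8: c = 0.070280 rad, d = 448.25 km
Total = 1398.50 + 1449.81 + 2075.14 + 448.25 = 5371.71 km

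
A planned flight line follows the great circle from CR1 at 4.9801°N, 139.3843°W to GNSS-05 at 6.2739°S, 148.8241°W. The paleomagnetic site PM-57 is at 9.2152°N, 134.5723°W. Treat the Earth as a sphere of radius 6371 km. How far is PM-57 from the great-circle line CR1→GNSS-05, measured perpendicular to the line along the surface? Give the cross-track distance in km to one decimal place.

99.9 km

δ₁₃ = central angle CR1→PM-57 = 0.111383 rad  (haversine)
θ₁₃ = bearing CR1→PM-57 = 48.155°,  θ₁₂ = bearing CR1→GNSS-05 = 220.044°
dₓₜ = R·arcsin(sin δ₁₃ · sin(θ₁₃ − θ₁₂)) = 6371·arcsin(0.11115·sin(-171.888°)) = -99.928 km
|dₓₜ| = 99.928 km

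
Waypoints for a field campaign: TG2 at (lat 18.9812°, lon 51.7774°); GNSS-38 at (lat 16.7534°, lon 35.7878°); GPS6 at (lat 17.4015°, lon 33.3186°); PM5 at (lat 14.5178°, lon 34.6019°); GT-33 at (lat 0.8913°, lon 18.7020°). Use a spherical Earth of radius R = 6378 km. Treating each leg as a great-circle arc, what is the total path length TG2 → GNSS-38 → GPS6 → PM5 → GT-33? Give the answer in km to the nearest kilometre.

4649 km

TG2→GNSS-38: c = 0.268340 rad, d = 1711.47 km
GNSS-38→GPS6: c = 0.042720 rad, d = 272.47 km
GPS6→PM5: c = 0.054742 rad, d = 349.15 km
PM5→GT-33: c = 0.363044 rad, d = 2315.50 km
Total = 1711.47 + 272.47 + 349.15 + 2315.50 = 4648.58 km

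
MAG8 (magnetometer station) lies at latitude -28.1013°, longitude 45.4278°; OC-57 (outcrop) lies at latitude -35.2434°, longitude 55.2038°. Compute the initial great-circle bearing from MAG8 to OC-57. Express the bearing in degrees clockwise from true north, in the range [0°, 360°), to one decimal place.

Δλ = 9.7760°
y = sin Δλ · cos φ₂ = 0.138674
x = cos φ₁ sin φ₂ − sin φ₁ cos φ₂ cos Δλ = -0.129917
θ = atan2(y, x) = 133.1325° → 133.1325° (mod 360°)

133.1°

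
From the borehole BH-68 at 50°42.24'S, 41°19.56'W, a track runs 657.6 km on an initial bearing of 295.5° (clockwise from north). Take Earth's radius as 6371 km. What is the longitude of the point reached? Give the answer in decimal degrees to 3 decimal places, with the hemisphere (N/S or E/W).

49.295°W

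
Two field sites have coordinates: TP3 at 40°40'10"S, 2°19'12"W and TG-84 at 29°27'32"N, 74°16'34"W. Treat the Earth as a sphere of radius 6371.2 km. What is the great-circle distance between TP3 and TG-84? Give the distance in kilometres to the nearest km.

TP3: φ = -40.66944°, λ = -2.32000°
TG-84: φ = +29.45889°, λ = -74.27611°
Δφ = 70.1283°,  Δλ = -71.9561°
a = sin²(Δφ/2) + cos φ₁ cos φ₂ sin²(Δλ/2) = 0.557971
c = 2·arcsin(√a) = 1.686999 rad = 96.6579°
d = R·c = 6371.2 × 1.686999 = 10748.2 km

10748 km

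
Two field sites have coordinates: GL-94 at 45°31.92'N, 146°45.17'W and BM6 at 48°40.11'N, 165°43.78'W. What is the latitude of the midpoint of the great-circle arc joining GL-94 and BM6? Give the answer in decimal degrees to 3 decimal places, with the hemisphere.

GL-94: φ = +45.53200°, λ = -146.75283°
BM6: φ = +48.66850°, λ = -165.72967°
Bx = cos φ₂ cos Δλ = 0.624521,  By = cos φ₂ sin Δλ = -0.214757
φₘ = atan2(sin φ₁ + sin φ₂, √((cos φ₁ + Bx)² + By²)) = 47.49327°
λₘ = λ₁ + atan2(By, cos φ₁ + Bx) = -155.95912°

47.493°N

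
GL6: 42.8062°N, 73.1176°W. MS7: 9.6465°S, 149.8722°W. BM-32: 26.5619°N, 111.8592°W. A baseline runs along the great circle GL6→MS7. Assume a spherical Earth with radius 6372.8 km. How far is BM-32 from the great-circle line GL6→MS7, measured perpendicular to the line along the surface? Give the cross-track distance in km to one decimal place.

93.3 km

δ₁₃ = central angle GL6→BM-32 = 0.616869 rad  (haversine)
θ₁₃ = bearing GL6→BM-32 = 255.381°,  θ₁₂ = bearing GL6→MS7 = 253.931°
dₓₜ = R·arcsin(sin δ₁₃ · sin(θ₁₃ − θ₁₂)) = 6372.8·arcsin(0.57848·sin(1.450°)) = 93.321 km
|dₓₜ| = 93.321 km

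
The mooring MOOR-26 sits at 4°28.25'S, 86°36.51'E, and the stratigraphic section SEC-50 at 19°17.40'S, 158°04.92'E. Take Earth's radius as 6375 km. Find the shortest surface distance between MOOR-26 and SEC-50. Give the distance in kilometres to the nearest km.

MOOR-26: φ = -4.47083°, λ = +86.60850°
SEC-50: φ = -19.29000°, λ = +158.08200°
Δφ = -14.8192°,  Δλ = 71.4735°
a = sin²(Δφ/2) + cos φ₁ cos φ₂ sin²(Δλ/2) = 0.337628
c = 2·arcsin(√a) = 1.240056 rad = 71.0500°
d = R·c = 6375 × 1.240056 = 7905.4 km

7905 km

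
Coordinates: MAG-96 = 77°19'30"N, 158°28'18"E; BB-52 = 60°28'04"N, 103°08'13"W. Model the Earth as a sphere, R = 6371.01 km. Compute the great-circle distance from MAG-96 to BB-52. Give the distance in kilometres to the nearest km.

MAG-96: φ = +77.32500°, λ = +158.47167°
BB-52: φ = +60.46778°, λ = -103.13694°
Δφ = -16.8572°,  Δλ = 98.3914°
a = sin²(Δφ/2) + cos φ₁ cos φ₂ sin²(Δλ/2) = 0.083454
c = 2·arcsin(√a) = 0.586123 rad = 33.5824°
d = R·c = 6371.01 × 0.586123 = 3734.2 km

3734 km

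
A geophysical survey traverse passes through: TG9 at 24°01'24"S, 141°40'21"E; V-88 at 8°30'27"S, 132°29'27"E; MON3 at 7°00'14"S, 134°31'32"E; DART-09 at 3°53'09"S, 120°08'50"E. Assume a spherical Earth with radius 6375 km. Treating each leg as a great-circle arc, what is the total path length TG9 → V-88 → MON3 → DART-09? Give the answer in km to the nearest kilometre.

3893 km

TG9: φ = -24.02333°, λ = +141.67250°
V-88: φ = -8.50750°, λ = +132.49083°
MON3: φ = -7.00389°, λ = +134.52556°
DART-09: φ = -3.88583°, λ = +120.14722°
TG9→V-88: c = 0.311149 rad, d = 1983.57 km
V-88→MON3: c = 0.043895 rad, d = 279.83 km
MON3→DART-09: c = 0.255639 rad, d = 1629.70 km
Total = 1983.57 + 279.83 + 1629.70 = 3893.10 km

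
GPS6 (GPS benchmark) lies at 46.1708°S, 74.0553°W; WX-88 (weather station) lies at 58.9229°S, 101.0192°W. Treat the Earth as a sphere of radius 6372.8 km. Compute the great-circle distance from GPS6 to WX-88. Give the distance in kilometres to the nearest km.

2284 km

Δφ = -12.7521°,  Δλ = -26.9639°
a = sin²(Δφ/2) + cos φ₁ cos φ₂ sin²(Δλ/2) = 0.031763
c = 2·arcsin(√a) = 0.358356 rad = 20.5323°
d = R·c = 6372.8 × 0.358356 = 2283.7 km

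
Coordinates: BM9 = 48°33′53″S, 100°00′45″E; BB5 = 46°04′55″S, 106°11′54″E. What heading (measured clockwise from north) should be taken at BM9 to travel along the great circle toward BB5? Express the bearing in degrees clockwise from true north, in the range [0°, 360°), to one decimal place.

61.7°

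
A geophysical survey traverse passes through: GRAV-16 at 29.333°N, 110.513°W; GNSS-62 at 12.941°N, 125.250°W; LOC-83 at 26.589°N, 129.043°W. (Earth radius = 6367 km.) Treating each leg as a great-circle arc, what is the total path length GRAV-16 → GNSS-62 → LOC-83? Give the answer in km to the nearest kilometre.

3939 km

GRAV-16→GNSS-62: c = 0.372547 rad, d = 2372.01 km
GNSS-62→LOC-83: c = 0.246163 rad, d = 1567.32 km
Total = 2372.01 + 1567.32 = 3939.33 km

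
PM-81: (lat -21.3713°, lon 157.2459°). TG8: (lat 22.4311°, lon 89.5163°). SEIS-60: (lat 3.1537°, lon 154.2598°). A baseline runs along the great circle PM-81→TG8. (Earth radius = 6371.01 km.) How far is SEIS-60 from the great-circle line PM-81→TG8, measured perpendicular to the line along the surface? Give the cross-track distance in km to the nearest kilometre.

2179 km

δ₁₃ = central angle PM-81→SEIS-60 = 0.431073 rad  (haversine)
θ₁₃ = bearing PM-81→SEIS-60 = 352.849°,  θ₁₂ = bearing PM-81→TG8 = 299.451°
dₓₜ = R·arcsin(sin δ₁₃ · sin(θ₁₃ − θ₁₂)) = 6371.01·arcsin(0.41785·sin(53.398°)) = 2179.388 km
|dₓₜ| = 2179.388 km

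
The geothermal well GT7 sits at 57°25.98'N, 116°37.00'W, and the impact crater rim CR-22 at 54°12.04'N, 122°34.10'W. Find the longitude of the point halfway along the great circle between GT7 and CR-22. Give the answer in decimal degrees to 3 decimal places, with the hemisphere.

119.716°W

GT7: φ = +57.43300°, λ = -116.61667°
CR-22: φ = +54.20067°, λ = -122.56833°
Bx = cos φ₂ cos Δλ = 0.581795,  By = cos φ₂ sin Δλ = -0.060653
φₘ = atan2(sin φ₁ + sin φ₂, √((cos φ₁ + Bx)² + By²)) = 55.85270°
λₘ = λ₁ + atan2(By, cos φ₁ + Bx) = -119.71624°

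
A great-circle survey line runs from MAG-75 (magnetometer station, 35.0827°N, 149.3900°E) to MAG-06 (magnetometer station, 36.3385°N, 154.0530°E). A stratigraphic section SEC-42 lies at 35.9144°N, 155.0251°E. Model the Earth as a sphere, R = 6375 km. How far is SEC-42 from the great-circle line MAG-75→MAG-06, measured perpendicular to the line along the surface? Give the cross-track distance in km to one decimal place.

70.3 km

δ₁₃ = central angle MAG-75→SEC-42 = 0.081363 rad  (haversine)
θ₁₃ = bearing MAG-75→SEC-42 = 78.096°,  θ₁₂ = bearing MAG-75→MAG-06 = 70.299°
dₓₜ = R·arcsin(sin δ₁₃ · sin(θ₁₃ − θ₁₂)) = 6375·arcsin(0.08127·sin(7.797°)) = 70.289 km
|dₓₜ| = 70.289 km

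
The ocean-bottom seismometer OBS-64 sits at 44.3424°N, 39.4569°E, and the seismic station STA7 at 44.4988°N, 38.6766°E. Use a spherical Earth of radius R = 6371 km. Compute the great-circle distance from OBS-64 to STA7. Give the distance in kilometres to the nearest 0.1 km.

64.4 km

Δφ = 0.1564°,  Δλ = -0.7803°
a = sin²(Δφ/2) + cos φ₁ cos φ₂ sin²(Δλ/2) = 0.000026
c = 2·arcsin(√a) = 0.010103 rad = 0.5788°
d = R·c = 6371 × 0.010103 = 64.4 km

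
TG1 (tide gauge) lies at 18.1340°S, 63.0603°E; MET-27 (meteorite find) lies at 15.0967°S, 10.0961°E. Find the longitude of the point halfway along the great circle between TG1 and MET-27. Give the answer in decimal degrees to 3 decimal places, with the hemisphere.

Bx = cos φ₂ cos Δλ = 0.581527,  By = cos φ₂ sin Δλ = -0.770710
φₘ = atan2(sin φ₁ + sin φ₂, √((cos φ₁ + Bx)² + By²)) = -18.43751°
λₘ = λ₁ + atan2(By, cos φ₁ + Bx) = 36.35238°

36.352°E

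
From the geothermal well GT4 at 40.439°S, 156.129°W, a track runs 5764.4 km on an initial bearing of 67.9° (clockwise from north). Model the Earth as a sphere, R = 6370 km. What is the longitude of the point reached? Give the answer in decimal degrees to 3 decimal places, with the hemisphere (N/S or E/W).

108.390°W

δ = d/R = 5764.4/6370 = 0.904929 rad
φ₂ = arcsin(sin φ₁ cos δ + cos φ₁ sin δ cos θ)
   = arcsin(-0.64864·0.61774 + 0.76110·0.78638·0.37622) = -10.10866°
λ₂ = λ₁ + atan2(sin θ sin δ cos φ₁, cos δ − sin φ₁ sin φ₂) = -108.38960°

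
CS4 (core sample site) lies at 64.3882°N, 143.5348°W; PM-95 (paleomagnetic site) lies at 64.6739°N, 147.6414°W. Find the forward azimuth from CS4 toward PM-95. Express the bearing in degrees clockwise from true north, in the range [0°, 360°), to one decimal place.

Δλ = -4.1066°
y = sin Δλ · cos φ₂ = -0.030634
x = cos φ₁ sin φ₂ − sin φ₁ cos φ₂ cos Δλ = 0.005977
θ = atan2(y, x) = -78.9600° → 281.0400° (mod 360°)

281.0°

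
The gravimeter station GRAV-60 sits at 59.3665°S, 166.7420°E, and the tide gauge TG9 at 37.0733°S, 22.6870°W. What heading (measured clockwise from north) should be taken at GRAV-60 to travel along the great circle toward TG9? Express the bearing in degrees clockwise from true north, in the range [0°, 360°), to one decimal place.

172.4°

Δλ = 170.5710°
y = sin Δλ · cos φ₂ = 0.130710
x = cos φ₁ sin φ₂ − sin φ₁ cos φ₂ cos Δλ = -0.984415
θ = atan2(y, x) = 172.4365° → 172.4365° (mod 360°)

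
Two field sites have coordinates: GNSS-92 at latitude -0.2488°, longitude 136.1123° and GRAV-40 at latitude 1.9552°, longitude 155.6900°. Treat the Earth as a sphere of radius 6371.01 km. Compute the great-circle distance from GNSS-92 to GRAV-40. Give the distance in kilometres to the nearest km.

2190 km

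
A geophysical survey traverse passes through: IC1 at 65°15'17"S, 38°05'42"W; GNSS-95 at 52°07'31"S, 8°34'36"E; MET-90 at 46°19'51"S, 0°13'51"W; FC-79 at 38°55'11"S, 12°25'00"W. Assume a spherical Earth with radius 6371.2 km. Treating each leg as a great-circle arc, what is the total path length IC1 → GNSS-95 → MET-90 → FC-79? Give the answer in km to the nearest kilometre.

IC1: φ = -65.25472°, λ = -38.09500°
GNSS-95: φ = -52.12528°, λ = +8.57667°
MET-90: φ = -46.33083°, λ = -0.23083°
FC-79: φ = -38.91972°, λ = -12.41667°
IC1→GNSS-95: c = 0.466358 rad, d = 2971.26 km
GNSS-95→MET-90: c = 0.142304 rad, d = 906.65 km
MET-90→FC-79: c = 0.202626 rad, d = 1290.97 km
Total = 2971.26 + 906.65 + 1290.97 = 5168.88 km

5169 km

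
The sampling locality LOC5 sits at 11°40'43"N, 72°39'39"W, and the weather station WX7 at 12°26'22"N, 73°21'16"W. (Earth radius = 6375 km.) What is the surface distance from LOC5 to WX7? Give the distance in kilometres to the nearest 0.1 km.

113.4 km

LOC5: φ = +11.67861°, λ = -72.66083°
WX7: φ = +12.43944°, λ = -73.35444°
Δφ = 0.7608°,  Δλ = -0.6936°
a = sin²(Δφ/2) + cos φ₁ cos φ₂ sin²(Δλ/2) = 0.000079
c = 2·arcsin(√a) = 0.017790 rad = 1.0193°
d = R·c = 6375 × 0.017790 = 113.4 km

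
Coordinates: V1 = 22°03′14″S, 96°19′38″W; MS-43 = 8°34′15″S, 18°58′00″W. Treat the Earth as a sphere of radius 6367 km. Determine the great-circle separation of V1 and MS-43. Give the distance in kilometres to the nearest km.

8350 km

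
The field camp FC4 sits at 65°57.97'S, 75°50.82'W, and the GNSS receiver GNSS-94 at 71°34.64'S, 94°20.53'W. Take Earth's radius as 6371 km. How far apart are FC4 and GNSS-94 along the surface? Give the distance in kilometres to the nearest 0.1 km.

964.6 km

FC4: φ = -65.96617°, λ = -75.84700°
GNSS-94: φ = -71.57733°, λ = -94.34217°
Δφ = -5.6112°,  Δλ = -18.4952°
a = sin²(Δφ/2) + cos φ₁ cos φ₂ sin²(Δλ/2) = 0.005720
c = 2·arcsin(√a) = 0.151402 rad = 8.6747°
d = R·c = 6371 × 0.151402 = 964.6 km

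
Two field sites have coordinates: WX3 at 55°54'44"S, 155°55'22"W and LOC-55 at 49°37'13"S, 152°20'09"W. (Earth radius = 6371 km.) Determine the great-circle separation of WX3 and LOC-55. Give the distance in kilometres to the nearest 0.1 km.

WX3: φ = -55.91222°, λ = -155.92278°
LOC-55: φ = -49.62028°, λ = -152.33583°
Δφ = 6.2919°,  Δλ = 3.5869°
a = sin²(Δφ/2) + cos φ₁ cos φ₂ sin²(Δλ/2) = 0.003367
c = 2·arcsin(√a) = 0.116125 rad = 6.6535°
d = R·c = 6371 × 0.116125 = 739.8 km

739.8 km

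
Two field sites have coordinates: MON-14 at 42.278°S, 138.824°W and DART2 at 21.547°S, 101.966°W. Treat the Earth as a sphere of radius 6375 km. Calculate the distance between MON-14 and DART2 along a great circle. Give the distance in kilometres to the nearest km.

4127 km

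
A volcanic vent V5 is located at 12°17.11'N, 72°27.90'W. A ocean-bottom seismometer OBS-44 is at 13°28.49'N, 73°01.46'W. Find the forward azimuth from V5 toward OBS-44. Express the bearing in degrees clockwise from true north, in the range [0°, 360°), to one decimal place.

335.4°

V5: φ = +12.28517°, λ = -72.46500°
OBS-44: φ = +13.47483°, λ = -73.02433°
Δλ = -0.5593°
y = sin Δλ · cos φ₂ = -0.009493
x = cos φ₁ sin φ₂ − sin φ₁ cos φ₂ cos Δλ = 0.020772
θ = atan2(y, x) = -24.5616° → 335.4384° (mod 360°)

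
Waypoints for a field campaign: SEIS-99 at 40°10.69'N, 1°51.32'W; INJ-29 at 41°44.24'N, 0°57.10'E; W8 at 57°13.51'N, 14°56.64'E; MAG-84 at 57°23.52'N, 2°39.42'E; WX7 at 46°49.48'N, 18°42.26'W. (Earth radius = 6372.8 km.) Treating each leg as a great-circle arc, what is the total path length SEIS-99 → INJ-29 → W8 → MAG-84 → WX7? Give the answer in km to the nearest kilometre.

4879 km

SEIS-99: φ = +40.17817°, λ = -1.85533°
INJ-29: φ = +41.73733°, λ = +0.95167°
W8: φ = +57.22517°, λ = +14.94400°
MAG-84: φ = +57.39200°, λ = +2.65700°
WX7: φ = +46.82467°, λ = -18.70433°
SEIS-99→INJ-29: c = 0.045924 rad, d = 292.66 km
INJ-29→W8: c = 0.312066 rad, d = 1988.74 km
W8→MAG-84: c = 0.115706 rad, d = 737.37 km
MAG-84→WX7: c = 0.291864 rad, d = 1859.99 km
Total = 292.66 + 1988.74 + 737.37 + 1859.99 = 4878.76 km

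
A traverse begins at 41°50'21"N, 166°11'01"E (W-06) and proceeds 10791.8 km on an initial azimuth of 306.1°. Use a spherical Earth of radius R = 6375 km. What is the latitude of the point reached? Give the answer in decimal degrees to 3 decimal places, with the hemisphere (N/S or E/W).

20.763°N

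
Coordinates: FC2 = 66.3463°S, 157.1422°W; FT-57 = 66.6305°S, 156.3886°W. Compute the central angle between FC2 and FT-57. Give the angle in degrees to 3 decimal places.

0.414°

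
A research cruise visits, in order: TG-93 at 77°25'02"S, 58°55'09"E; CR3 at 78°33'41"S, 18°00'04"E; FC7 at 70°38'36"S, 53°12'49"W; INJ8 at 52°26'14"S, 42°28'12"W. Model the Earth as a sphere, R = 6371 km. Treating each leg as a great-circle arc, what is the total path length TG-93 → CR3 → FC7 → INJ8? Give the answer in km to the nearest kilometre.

5136 km

TG-93: φ = -77.41722°, λ = +58.91917°
CR3: φ = -78.56139°, λ = +18.00111°
FC7: φ = -70.64333°, λ = -53.21361°
INJ8: φ = -52.43722°, λ = -42.47000°
TG-93→CR3: c = 0.146803 rad, d = 935.28 km
CR3→FC7: c = 0.330435 rad, d = 2105.20 km
FC7→INJ8: c = 0.328904 rad, d = 2095.45 km
Total = 935.28 + 2105.20 + 2095.45 = 5135.94 km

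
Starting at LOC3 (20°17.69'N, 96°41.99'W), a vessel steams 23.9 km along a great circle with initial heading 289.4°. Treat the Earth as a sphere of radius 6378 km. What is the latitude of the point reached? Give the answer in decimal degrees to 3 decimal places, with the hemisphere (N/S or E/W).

20.366°N

LOC3: φ = +20.29483°, λ = -96.69983°
δ = d/R = 23.9/6378 = 0.003747 rad
φ₂ = arcsin(sin φ₁ cos δ + cos φ₁ sin δ cos θ)
   = arcsin(0.34685·0.99999 + 0.93792·0.00375·0.33216) = 20.36602°
λ₂ = λ₁ + atan2(sin θ sin δ cos φ₁, cos δ − sin φ₁ sin φ₂) = -96.91585°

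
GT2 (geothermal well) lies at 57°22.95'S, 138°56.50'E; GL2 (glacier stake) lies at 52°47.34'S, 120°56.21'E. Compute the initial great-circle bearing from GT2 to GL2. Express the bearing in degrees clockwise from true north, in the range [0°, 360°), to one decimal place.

286.4°

GT2: φ = -57.38250°, λ = +138.94167°
GL2: φ = -52.78900°, λ = +120.93683°
Δλ = -18.0048°
y = sin Δλ · cos φ₂ = -0.186927
x = cos φ₁ sin φ₂ − sin φ₁ cos φ₂ cos Δλ = 0.055142
θ = atan2(y, x) = -73.5644° → 286.4356° (mod 360°)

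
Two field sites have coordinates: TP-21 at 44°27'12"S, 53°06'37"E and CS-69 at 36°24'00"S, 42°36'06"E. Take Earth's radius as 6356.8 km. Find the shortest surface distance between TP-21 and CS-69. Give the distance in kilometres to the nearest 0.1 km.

1257.4 km

TP-21: φ = -44.45333°, λ = +53.11028°
CS-69: φ = -36.40000°, λ = +42.60167°
Δφ = 8.0533°,  Δλ = -10.5086°
a = sin²(Δφ/2) + cos φ₁ cos φ₂ sin²(Δλ/2) = 0.009749
c = 2·arcsin(√a) = 0.197799 rad = 11.3331°
d = R·c = 6356.8 × 0.197799 = 1257.4 km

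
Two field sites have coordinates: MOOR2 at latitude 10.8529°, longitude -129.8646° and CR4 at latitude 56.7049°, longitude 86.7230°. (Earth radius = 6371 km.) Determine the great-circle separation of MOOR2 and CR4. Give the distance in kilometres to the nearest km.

11786 km

Δφ = 45.8520°,  Δλ = -143.4124°
a = sin²(Δφ/2) + cos φ₁ cos φ₂ sin²(Δλ/2) = 0.637757
c = 2·arcsin(√a) = 1.849920 rad = 105.9926°
d = R·c = 6371 × 1.849920 = 11785.8 km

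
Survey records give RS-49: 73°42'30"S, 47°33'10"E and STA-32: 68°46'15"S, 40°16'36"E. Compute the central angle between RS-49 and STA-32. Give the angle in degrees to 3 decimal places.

5.455°

RS-49: φ = -73.70833°, λ = +47.55278°
STA-32: φ = -68.77083°, λ = +40.27667°
Δφ = 4.9375°,  Δλ = -7.2761°
a = sin²(Δφ/2) + cos φ₁ cos φ₂ sin²(Δλ/2) = 0.002264
c = 2·arcsin(√a) = 0.095207 rad = 5.4550°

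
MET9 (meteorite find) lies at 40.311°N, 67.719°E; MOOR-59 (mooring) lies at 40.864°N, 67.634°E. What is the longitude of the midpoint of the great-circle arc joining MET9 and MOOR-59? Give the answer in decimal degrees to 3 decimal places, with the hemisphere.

67.677°E

Bx = cos φ₂ cos Δλ = 0.756264,  By = cos φ₂ sin Δλ = -0.001122
φₘ = atan2(sin φ₁ + sin φ₂, √((cos φ₁ + Bx)² + By²)) = 40.58751°
λₘ = λ₁ + atan2(By, cos φ₁ + Bx) = 67.67668°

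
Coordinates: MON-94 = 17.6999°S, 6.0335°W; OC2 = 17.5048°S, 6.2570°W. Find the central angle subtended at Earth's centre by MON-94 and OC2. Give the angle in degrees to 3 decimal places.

Δφ = 0.1951°,  Δλ = -0.2235°
a = sin²(Δφ/2) + cos φ₁ cos φ₂ sin²(Δλ/2) = 0.000006
c = 2·arcsin(√a) = 0.005042 rad = 0.2889°

0.289°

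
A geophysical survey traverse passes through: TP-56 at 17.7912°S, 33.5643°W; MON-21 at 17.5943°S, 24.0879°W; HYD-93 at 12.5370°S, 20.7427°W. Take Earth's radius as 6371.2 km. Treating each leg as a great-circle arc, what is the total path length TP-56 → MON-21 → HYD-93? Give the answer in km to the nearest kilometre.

1671 km

TP-56→MON-21: c = 0.157592 rad, d = 1004.05 km
MON-21→HYD-93: c = 0.104723 rad, d = 667.21 km
Total = 1004.05 + 667.21 = 1671.26 km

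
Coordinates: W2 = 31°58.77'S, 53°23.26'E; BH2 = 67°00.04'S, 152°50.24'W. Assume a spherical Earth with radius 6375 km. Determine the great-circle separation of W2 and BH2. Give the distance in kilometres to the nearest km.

8794 km

W2: φ = -31.97950°, λ = +53.38767°
BH2: φ = -67.00067°, λ = -152.83733°
Δφ = -35.0212°,  Δλ = 153.7750°
a = sin²(Δφ/2) + cos φ₁ cos φ₂ sin²(Δλ/2) = 0.404896
c = 2·arcsin(√a) = 1.379423 rad = 79.0351°
d = R·c = 6375 × 1.379423 = 8793.8 km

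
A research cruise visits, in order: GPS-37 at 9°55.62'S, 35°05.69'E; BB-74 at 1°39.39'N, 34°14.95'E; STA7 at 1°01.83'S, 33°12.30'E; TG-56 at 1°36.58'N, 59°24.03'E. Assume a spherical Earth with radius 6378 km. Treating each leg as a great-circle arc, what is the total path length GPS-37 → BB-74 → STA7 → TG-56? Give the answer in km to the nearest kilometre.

4544 km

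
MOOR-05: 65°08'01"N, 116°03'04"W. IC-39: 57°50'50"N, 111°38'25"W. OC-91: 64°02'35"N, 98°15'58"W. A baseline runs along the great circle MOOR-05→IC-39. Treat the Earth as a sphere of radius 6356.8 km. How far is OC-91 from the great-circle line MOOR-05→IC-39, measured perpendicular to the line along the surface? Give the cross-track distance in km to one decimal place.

810.0 km

MOOR-05: φ = +65.13361°, λ = -116.05111°
IC-39: φ = +57.84722°, λ = -111.64028°
OC-91: φ = +64.04306°, λ = -98.26611°
δ₁₃ = central angle MOOR-05→OC-91 = 0.134094 rad  (haversine)
θ₁₃ = bearing MOOR-05→OC-91 = 90.023°,  θ₁₂ = bearing MOOR-05→IC-39 = 161.924°
dₓₜ = R·arcsin(sin δ₁₃ · sin(θ₁₃ − θ₁₂)) = 6356.8·arcsin(0.13369·sin(-71.901°)) = -809.995 km
|dₓₜ| = 809.995 km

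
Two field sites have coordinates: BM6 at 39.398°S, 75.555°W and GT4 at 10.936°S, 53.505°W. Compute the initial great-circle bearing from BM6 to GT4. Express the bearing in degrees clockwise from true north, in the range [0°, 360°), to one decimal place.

Δλ = 22.0500°
y = sin Δλ · cos φ₂ = 0.368598
x = cos φ₁ sin φ₂ − sin φ₁ cos φ₂ cos Δλ = 0.430995
θ = atan2(y, x) = 40.5379° → 40.5379° (mod 360°)

40.5°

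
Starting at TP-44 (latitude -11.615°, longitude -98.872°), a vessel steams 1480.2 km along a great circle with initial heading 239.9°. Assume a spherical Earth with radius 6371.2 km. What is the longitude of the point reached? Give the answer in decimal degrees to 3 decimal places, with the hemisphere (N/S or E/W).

110.962°W

δ = d/R = 1480.2/6371.2 = 0.232327 rad
φ₂ = arcsin(sin φ₁ cos δ + cos φ₁ sin δ cos θ)
   = arcsin(-0.20133·0.97313 + 0.97952·0.23024·-0.50151) = -18.00076°
λ₂ = λ₁ + atan2(sin θ sin δ cos φ₁, cos δ − sin φ₁ sin φ₂) = -110.96191°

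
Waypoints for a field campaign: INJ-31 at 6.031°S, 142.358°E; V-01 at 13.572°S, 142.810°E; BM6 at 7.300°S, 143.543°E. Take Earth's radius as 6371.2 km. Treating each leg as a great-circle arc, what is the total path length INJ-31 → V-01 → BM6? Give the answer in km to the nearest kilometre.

1542 km

INJ-31→V-01: c = 0.131844 rad, d = 840.01 km
V-01→BM6: c = 0.110187 rad, d = 702.02 km
Total = 840.01 + 702.02 = 1542.03 km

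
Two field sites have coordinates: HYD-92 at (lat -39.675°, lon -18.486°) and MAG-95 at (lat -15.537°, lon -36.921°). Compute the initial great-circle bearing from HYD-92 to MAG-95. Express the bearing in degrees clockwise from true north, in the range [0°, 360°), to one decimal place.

321.1°

Δλ = -18.4350°
y = sin Δλ · cos φ₂ = -0.304673
x = cos φ₁ sin φ₂ − sin φ₁ cos φ₂ cos Δλ = 0.377371
θ = atan2(y, x) = -38.9159° → 321.0841° (mod 360°)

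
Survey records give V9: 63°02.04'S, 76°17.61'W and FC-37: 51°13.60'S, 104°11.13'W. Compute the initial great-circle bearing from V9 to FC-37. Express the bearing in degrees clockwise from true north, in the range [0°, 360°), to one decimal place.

295.5°

V9: φ = -63.03400°, λ = -76.29350°
FC-37: φ = -51.22667°, λ = -104.18550°
Δλ = -27.8920°
y = sin Δλ · cos φ₂ = -0.292960
x = cos φ₁ sin φ₂ − sin φ₁ cos φ₂ cos Δλ = 0.139781
θ = atan2(y, x) = -64.4926° → 295.5074° (mod 360°)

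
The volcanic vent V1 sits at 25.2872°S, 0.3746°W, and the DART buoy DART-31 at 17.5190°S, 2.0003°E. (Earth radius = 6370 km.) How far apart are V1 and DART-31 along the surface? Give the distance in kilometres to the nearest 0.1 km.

Δφ = 7.7682°,  Δλ = 2.3749°
a = sin²(Δφ/2) + cos φ₁ cos φ₂ sin²(Δλ/2) = 0.004959
c = 2·arcsin(√a) = 0.140954 rad = 8.0761°
d = R·c = 6370 × 0.140954 = 897.9 km

897.9 km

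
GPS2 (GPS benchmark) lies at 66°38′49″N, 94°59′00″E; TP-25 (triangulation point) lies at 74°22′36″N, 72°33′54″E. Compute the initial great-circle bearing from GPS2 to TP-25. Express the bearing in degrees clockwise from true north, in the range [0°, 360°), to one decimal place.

GPS2: φ = +66.64694°, λ = +94.98333°
TP-25: φ = +74.37667°, λ = +72.56500°
Δλ = -22.4183°
y = sin Δλ · cos φ₂ = -0.102707
x = cos φ₁ sin φ₂ − sin φ₁ cos φ₂ cos Δλ = 0.153186
θ = atan2(y, x) = -33.8406° → 326.1594° (mod 360°)

326.2°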